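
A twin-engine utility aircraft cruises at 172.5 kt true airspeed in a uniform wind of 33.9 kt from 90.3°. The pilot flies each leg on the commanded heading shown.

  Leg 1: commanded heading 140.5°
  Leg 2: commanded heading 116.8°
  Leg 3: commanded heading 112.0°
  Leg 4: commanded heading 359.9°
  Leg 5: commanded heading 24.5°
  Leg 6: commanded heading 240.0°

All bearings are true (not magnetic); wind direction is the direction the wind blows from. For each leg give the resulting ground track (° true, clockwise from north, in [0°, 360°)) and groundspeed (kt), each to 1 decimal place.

Leg 1: heading 140.5°; drift +9.8° → track 150.3°, groundspeed 153.0 kt
Leg 2: heading 116.8°; drift +6.1° → track 122.9°, groundspeed 143.0 kt
Leg 3: heading 112.0°; drift +5.1° → track 117.1°, groundspeed 141.6 kt
Leg 4: heading 359.9°; drift -11.1° → track 348.8°, groundspeed 176.0 kt
Leg 5: heading 24.5°; drift -11.0° → track 13.5°, groundspeed 161.6 kt
Leg 6: heading 240.0°; drift +4.8° → track 244.8°, groundspeed 202.5 kt

Leg 1: track=150.3°, groundspeed=153.0 kt
Leg 2: track=122.9°, groundspeed=143.0 kt
Leg 3: track=117.1°, groundspeed=141.6 kt
Leg 4: track=348.8°, groundspeed=176.0 kt
Leg 5: track=13.5°, groundspeed=161.6 kt
Leg 6: track=244.8°, groundspeed=202.5 kt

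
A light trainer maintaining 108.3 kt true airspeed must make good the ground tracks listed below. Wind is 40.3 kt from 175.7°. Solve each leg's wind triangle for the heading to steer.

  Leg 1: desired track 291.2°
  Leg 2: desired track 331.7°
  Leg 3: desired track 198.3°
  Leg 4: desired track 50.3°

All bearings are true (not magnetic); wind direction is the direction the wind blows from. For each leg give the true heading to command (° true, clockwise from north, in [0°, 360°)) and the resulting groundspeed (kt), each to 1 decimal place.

Leg 1: desired track 291.2°; wind correction -19.6° → command heading 271.6°, groundspeed 119.4 kt
Leg 2: desired track 331.7°; wind correction -8.7° → command heading 323.0°, groundspeed 143.9 kt
Leg 3: desired track 198.3°; wind correction -8.2° → command heading 190.1°, groundspeed 70.0 kt
Leg 4: desired track 50.3°; wind correction +17.7° → command heading 68.0°, groundspeed 126.5 kt

Leg 1: heading=271.6°, groundspeed=119.4 kt
Leg 2: heading=323.0°, groundspeed=143.9 kt
Leg 3: heading=190.1°, groundspeed=70.0 kt
Leg 4: heading=68.0°, groundspeed=126.5 kt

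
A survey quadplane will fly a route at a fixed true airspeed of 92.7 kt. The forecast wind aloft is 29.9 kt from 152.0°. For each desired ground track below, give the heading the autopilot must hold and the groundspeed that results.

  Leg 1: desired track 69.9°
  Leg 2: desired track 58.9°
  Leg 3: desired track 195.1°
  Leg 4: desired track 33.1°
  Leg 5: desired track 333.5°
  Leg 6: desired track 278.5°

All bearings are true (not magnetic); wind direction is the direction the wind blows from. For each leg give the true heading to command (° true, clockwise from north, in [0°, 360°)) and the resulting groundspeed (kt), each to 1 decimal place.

Leg 1: desired track 69.9°; wind correction +18.6° → command heading 88.5°, groundspeed 83.7 kt
Leg 2: desired track 58.9°; wind correction +18.8° → command heading 77.7°, groundspeed 89.4 kt
Leg 3: desired track 195.1°; wind correction -12.7° → command heading 182.4°, groundspeed 68.6 kt
Leg 4: desired track 33.1°; wind correction +16.4° → command heading 49.5°, groundspeed 103.4 kt
Leg 5: desired track 333.5°; wind correction +0.5° → command heading 334.0°, groundspeed 122.6 kt
Leg 6: desired track 278.5°; wind correction -15.0° → command heading 263.5°, groundspeed 107.3 kt

Leg 1: heading=88.5°, groundspeed=83.7 kt
Leg 2: heading=77.7°, groundspeed=89.4 kt
Leg 3: heading=182.4°, groundspeed=68.6 kt
Leg 4: heading=49.5°, groundspeed=103.4 kt
Leg 5: heading=334.0°, groundspeed=122.6 kt
Leg 6: heading=263.5°, groundspeed=107.3 kt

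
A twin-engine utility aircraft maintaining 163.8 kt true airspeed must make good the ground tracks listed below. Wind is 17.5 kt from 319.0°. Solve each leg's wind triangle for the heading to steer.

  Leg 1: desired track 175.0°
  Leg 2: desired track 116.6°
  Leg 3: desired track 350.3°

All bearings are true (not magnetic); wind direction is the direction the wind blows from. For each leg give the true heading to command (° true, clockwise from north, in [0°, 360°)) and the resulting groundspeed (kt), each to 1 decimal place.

Leg 1: heading=178.6°, groundspeed=177.6 kt
Leg 2: heading=114.3°, groundspeed=179.8 kt
Leg 3: heading=347.1°, groundspeed=148.6 kt

Leg 1: desired track 175.0°; wind correction +3.6° → command heading 178.6°, groundspeed 177.6 kt
Leg 2: desired track 116.6°; wind correction -2.3° → command heading 114.3°, groundspeed 179.8 kt
Leg 3: desired track 350.3°; wind correction -3.2° → command heading 347.1°, groundspeed 148.6 kt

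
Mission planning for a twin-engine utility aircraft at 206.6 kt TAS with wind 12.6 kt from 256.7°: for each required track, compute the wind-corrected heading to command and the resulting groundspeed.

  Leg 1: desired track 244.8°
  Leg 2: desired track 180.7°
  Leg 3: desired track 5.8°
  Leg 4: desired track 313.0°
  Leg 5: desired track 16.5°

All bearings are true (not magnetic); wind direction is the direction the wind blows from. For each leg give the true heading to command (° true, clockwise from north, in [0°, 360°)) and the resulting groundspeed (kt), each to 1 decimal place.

Leg 1: heading=245.5°, groundspeed=194.3 kt
Leg 2: heading=184.1°, groundspeed=203.2 kt
Leg 3: heading=2.5°, groundspeed=210.4 kt
Leg 4: heading=310.1°, groundspeed=199.3 kt
Leg 5: heading=13.5°, groundspeed=212.6 kt

Leg 1: desired track 244.8°; wind correction +0.7° → command heading 245.5°, groundspeed 194.3 kt
Leg 2: desired track 180.7°; wind correction +3.4° → command heading 184.1°, groundspeed 203.2 kt
Leg 3: desired track 5.8°; wind correction -3.3° → command heading 2.5°, groundspeed 210.4 kt
Leg 4: desired track 313.0°; wind correction -2.9° → command heading 310.1°, groundspeed 199.3 kt
Leg 5: desired track 16.5°; wind correction -3.0° → command heading 13.5°, groundspeed 212.6 kt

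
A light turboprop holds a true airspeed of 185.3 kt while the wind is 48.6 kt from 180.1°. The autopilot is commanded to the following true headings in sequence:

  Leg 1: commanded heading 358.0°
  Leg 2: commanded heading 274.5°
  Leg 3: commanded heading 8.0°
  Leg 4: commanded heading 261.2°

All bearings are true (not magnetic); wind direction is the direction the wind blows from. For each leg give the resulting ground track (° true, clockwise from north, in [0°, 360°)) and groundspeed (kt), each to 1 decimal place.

Leg 1: heading 358.0°; drift +0.4° → track 358.4°, groundspeed 233.9 kt
Leg 2: heading 274.5°; drift +14.4° → track 288.9°, groundspeed 195.1 kt
Leg 3: heading 8.0°; drift -1.6° → track 6.4°, groundspeed 233.5 kt
Leg 4: heading 261.2°; drift +15.1° → track 276.3°, groundspeed 184.2 kt

Leg 1: track=358.4°, groundspeed=233.9 kt
Leg 2: track=288.9°, groundspeed=195.1 kt
Leg 3: track=6.4°, groundspeed=233.5 kt
Leg 4: track=276.3°, groundspeed=184.2 kt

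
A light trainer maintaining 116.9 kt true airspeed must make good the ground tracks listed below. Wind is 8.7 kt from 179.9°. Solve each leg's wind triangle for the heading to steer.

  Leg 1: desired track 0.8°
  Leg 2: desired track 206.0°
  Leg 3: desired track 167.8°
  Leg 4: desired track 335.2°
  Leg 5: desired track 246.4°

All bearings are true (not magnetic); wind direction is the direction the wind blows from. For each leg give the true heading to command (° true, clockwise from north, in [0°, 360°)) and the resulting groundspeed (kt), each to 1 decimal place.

Leg 1: heading=0.9°, groundspeed=125.6 kt
Leg 2: heading=204.1°, groundspeed=109.0 kt
Leg 3: heading=168.7°, groundspeed=108.4 kt
Leg 4: heading=333.4°, groundspeed=124.7 kt
Leg 5: heading=242.5°, groundspeed=113.2 kt

Leg 1: desired track 0.8°; wind correction +0.1° → command heading 0.9°, groundspeed 125.6 kt
Leg 2: desired track 206.0°; wind correction -1.9° → command heading 204.1°, groundspeed 109.0 kt
Leg 3: desired track 167.8°; wind correction +0.9° → command heading 168.7°, groundspeed 108.4 kt
Leg 4: desired track 335.2°; wind correction -1.8° → command heading 333.4°, groundspeed 124.7 kt
Leg 5: desired track 246.4°; wind correction -3.9° → command heading 242.5°, groundspeed 113.2 kt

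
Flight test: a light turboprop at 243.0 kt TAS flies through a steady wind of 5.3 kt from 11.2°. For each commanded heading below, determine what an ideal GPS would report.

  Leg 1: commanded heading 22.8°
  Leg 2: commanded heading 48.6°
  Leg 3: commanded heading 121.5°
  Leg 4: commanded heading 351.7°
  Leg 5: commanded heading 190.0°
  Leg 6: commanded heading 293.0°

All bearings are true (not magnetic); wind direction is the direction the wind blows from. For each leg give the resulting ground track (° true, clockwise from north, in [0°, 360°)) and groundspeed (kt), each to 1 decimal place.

Leg 1: track=23.1°, groundspeed=237.8 kt
Leg 2: track=49.4°, groundspeed=238.8 kt
Leg 3: track=122.7°, groundspeed=244.9 kt
Leg 4: track=351.3°, groundspeed=238.0 kt
Leg 5: track=190.0°, groundspeed=248.3 kt
Leg 6: track=291.8°, groundspeed=242.0 kt

Leg 1: heading 22.8°; drift +0.3° → track 23.1°, groundspeed 237.8 kt
Leg 2: heading 48.6°; drift +0.8° → track 49.4°, groundspeed 238.8 kt
Leg 3: heading 121.5°; drift +1.2° → track 122.7°, groundspeed 244.9 kt
Leg 4: heading 351.7°; drift -0.4° → track 351.3°, groundspeed 238.0 kt
Leg 5: heading 190.0°; drift +0.0° → track 190.0°, groundspeed 248.3 kt
Leg 6: heading 293.0°; drift -1.2° → track 291.8°, groundspeed 242.0 kt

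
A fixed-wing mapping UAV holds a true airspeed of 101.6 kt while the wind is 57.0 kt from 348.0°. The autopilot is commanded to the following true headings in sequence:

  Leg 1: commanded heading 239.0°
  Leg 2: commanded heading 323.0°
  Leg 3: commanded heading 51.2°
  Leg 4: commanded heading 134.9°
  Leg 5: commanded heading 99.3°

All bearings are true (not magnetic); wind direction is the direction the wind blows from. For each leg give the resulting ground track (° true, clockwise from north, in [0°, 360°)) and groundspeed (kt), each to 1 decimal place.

Leg 1: heading 239.0°; drift -24.2° → track 214.8°, groundspeed 131.7 kt
Leg 2: heading 323.0°; drift -25.8° → track 297.2°, groundspeed 55.4 kt
Leg 3: heading 51.2°; drift +33.8° → track 85.0°, groundspeed 91.4 kt
Leg 4: heading 134.9°; drift +11.8° → track 146.7°, groundspeed 152.6 kt
Leg 5: heading 99.3°; drift +23.5° → track 122.8°, groundspeed 133.3 kt

Leg 1: track=214.8°, groundspeed=131.7 kt
Leg 2: track=297.2°, groundspeed=55.4 kt
Leg 3: track=85.0°, groundspeed=91.4 kt
Leg 4: track=146.7°, groundspeed=152.6 kt
Leg 5: track=122.8°, groundspeed=133.3 kt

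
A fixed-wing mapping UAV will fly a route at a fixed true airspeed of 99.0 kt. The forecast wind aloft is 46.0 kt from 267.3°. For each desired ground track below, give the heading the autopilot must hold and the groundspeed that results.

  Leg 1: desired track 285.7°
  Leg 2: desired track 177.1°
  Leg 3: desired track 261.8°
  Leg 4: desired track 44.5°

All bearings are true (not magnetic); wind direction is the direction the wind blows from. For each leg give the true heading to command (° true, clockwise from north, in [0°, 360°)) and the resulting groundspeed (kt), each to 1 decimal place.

Leg 1: heading=277.3°, groundspeed=54.3 kt
Leg 2: heading=204.8°, groundspeed=87.8 kt
Leg 3: heading=264.4°, groundspeed=53.1 kt
Leg 4: heading=26.1°, groundspeed=127.7 kt

Leg 1: desired track 285.7°; wind correction -8.4° → command heading 277.3°, groundspeed 54.3 kt
Leg 2: desired track 177.1°; wind correction +27.7° → command heading 204.8°, groundspeed 87.8 kt
Leg 3: desired track 261.8°; wind correction +2.6° → command heading 264.4°, groundspeed 53.1 kt
Leg 4: desired track 44.5°; wind correction -18.4° → command heading 26.1°, groundspeed 127.7 kt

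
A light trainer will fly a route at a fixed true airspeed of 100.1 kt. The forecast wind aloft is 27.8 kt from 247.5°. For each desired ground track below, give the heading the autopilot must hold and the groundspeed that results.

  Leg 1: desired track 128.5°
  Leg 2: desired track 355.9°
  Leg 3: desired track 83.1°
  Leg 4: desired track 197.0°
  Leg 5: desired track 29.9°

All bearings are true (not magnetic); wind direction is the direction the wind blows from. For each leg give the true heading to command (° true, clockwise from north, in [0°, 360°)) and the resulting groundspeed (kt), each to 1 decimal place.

Leg 1: desired track 128.5°; wind correction +14.1° → command heading 142.6°, groundspeed 110.6 kt
Leg 2: desired track 355.9°; wind correction -15.3° → command heading 340.6°, groundspeed 105.3 kt
Leg 3: desired track 83.1°; wind correction +4.3° → command heading 87.4°, groundspeed 126.6 kt
Leg 4: desired track 197.0°; wind correction +12.4° → command heading 209.4°, groundspeed 80.1 kt
Leg 5: desired track 29.9°; wind correction -9.8° → command heading 20.1°, groundspeed 120.7 kt

Leg 1: heading=142.6°, groundspeed=110.6 kt
Leg 2: heading=340.6°, groundspeed=105.3 kt
Leg 3: heading=87.4°, groundspeed=126.6 kt
Leg 4: heading=209.4°, groundspeed=80.1 kt
Leg 5: heading=20.1°, groundspeed=120.7 kt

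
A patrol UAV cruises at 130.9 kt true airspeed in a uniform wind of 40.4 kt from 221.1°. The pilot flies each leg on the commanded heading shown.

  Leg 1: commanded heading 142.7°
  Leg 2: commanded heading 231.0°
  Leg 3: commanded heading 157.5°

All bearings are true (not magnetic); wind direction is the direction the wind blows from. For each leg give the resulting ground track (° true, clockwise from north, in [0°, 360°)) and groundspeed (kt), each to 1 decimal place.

Leg 1: track=124.8°, groundspeed=129.0 kt
Leg 2: track=235.4°, groundspeed=91.4 kt
Leg 3: track=139.7°, groundspeed=118.6 kt

Leg 1: heading 142.7°; drift -17.9° → track 124.8°, groundspeed 129.0 kt
Leg 2: heading 231.0°; drift +4.4° → track 235.4°, groundspeed 91.4 kt
Leg 3: heading 157.5°; drift -17.8° → track 139.7°, groundspeed 118.6 kt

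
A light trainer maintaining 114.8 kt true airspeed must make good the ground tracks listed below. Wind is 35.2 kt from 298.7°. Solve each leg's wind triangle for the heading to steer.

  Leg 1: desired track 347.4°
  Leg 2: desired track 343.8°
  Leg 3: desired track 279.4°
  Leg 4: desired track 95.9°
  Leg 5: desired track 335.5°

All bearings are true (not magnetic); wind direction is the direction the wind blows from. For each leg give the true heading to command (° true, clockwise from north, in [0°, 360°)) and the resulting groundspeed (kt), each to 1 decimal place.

Leg 1: desired track 347.4°; wind correction -13.3° → command heading 334.1°, groundspeed 88.5 kt
Leg 2: desired track 343.8°; wind correction -12.5° → command heading 331.3°, groundspeed 87.2 kt
Leg 3: desired track 279.4°; wind correction +5.8° → command heading 285.2°, groundspeed 81.0 kt
Leg 4: desired track 95.9°; wind correction -6.8° → command heading 89.1°, groundspeed 146.4 kt
Leg 5: desired track 335.5°; wind correction -10.6° → command heading 324.9°, groundspeed 84.7 kt

Leg 1: heading=334.1°, groundspeed=88.5 kt
Leg 2: heading=331.3°, groundspeed=87.2 kt
Leg 3: heading=285.2°, groundspeed=81.0 kt
Leg 4: heading=89.1°, groundspeed=146.4 kt
Leg 5: heading=324.9°, groundspeed=84.7 kt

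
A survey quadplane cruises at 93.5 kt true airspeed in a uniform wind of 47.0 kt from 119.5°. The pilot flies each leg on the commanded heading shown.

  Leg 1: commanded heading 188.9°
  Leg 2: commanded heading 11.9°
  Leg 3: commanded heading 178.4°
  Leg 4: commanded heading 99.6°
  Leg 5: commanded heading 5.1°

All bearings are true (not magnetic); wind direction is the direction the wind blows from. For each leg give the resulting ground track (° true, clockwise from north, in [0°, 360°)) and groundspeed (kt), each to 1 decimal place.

Leg 1: heading 188.9°; drift +29.8° → track 218.7°, groundspeed 88.7 kt
Leg 2: heading 11.9°; drift -22.6° → track 349.3°, groundspeed 116.7 kt
Leg 3: heading 178.4°; drift +30.2° → track 208.6°, groundspeed 80.1 kt
Leg 4: heading 99.6°; drift -18.0° → track 81.6°, groundspeed 51.8 kt
Leg 5: heading 5.1°; drift -20.8° → track 344.3°, groundspeed 120.8 kt

Leg 1: track=218.7°, groundspeed=88.7 kt
Leg 2: track=349.3°, groundspeed=116.7 kt
Leg 3: track=208.6°, groundspeed=80.1 kt
Leg 4: track=81.6°, groundspeed=51.8 kt
Leg 5: track=344.3°, groundspeed=120.8 kt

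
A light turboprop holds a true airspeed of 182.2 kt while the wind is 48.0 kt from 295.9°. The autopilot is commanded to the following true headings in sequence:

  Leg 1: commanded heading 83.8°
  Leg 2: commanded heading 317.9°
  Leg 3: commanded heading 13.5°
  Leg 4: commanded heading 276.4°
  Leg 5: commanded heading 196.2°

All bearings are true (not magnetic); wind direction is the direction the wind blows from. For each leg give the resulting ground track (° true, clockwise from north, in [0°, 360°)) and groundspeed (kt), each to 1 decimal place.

Leg 1: track=90.3°, groundspeed=224.3 kt
Leg 2: track=325.3°, groundspeed=138.9 kt
Leg 3: track=28.8°, groundspeed=178.2 kt
Leg 4: track=269.7°, groundspeed=137.9 kt
Leg 5: track=182.2°, groundspeed=196.1 kt

Leg 1: heading 83.8°; drift +6.5° → track 90.3°, groundspeed 224.3 kt
Leg 2: heading 317.9°; drift +7.4° → track 325.3°, groundspeed 138.9 kt
Leg 3: heading 13.5°; drift +15.3° → track 28.8°, groundspeed 178.2 kt
Leg 4: heading 276.4°; drift -6.7° → track 269.7°, groundspeed 137.9 kt
Leg 5: heading 196.2°; drift -14.0° → track 182.2°, groundspeed 196.1 kt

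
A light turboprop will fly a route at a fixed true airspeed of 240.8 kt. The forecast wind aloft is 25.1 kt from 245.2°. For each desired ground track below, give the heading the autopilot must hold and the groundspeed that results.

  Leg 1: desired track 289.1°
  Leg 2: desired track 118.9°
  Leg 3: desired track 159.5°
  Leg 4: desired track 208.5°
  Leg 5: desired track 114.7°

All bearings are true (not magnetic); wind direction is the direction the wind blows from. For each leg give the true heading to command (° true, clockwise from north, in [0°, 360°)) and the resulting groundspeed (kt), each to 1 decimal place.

Leg 1: desired track 289.1°; wind correction -4.1° → command heading 285.0°, groundspeed 222.1 kt
Leg 2: desired track 118.9°; wind correction +4.8° → command heading 123.7°, groundspeed 254.8 kt
Leg 3: desired track 159.5°; wind correction +6.0° → command heading 165.5°, groundspeed 237.6 kt
Leg 4: desired track 208.5°; wind correction +3.6° → command heading 212.1°, groundspeed 220.2 kt
Leg 5: desired track 114.7°; wind correction +4.5° → command heading 119.2°, groundspeed 256.3 kt

Leg 1: heading=285.0°, groundspeed=222.1 kt
Leg 2: heading=123.7°, groundspeed=254.8 kt
Leg 3: heading=165.5°, groundspeed=237.6 kt
Leg 4: heading=212.1°, groundspeed=220.2 kt
Leg 5: heading=119.2°, groundspeed=256.3 kt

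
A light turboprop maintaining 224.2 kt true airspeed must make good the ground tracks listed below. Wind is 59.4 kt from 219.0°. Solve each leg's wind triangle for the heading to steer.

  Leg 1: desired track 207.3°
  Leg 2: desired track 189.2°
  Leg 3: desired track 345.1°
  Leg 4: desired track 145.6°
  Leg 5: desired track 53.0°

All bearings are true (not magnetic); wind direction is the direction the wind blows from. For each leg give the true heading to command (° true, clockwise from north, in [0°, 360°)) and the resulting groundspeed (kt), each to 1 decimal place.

Leg 1: desired track 207.3°; wind correction +3.1° → command heading 210.4°, groundspeed 165.7 kt
Leg 2: desired track 189.2°; wind correction +7.6° → command heading 196.8°, groundspeed 170.7 kt
Leg 3: desired track 345.1°; wind correction -12.4° → command heading 332.7°, groundspeed 254.0 kt
Leg 4: desired track 145.6°; wind correction +14.7° → command heading 160.3°, groundspeed 199.9 kt
Leg 5: desired track 53.0°; wind correction +3.7° → command heading 56.7°, groundspeed 281.4 kt

Leg 1: heading=210.4°, groundspeed=165.7 kt
Leg 2: heading=196.8°, groundspeed=170.7 kt
Leg 3: heading=332.7°, groundspeed=254.0 kt
Leg 4: heading=160.3°, groundspeed=199.9 kt
Leg 5: heading=56.7°, groundspeed=281.4 kt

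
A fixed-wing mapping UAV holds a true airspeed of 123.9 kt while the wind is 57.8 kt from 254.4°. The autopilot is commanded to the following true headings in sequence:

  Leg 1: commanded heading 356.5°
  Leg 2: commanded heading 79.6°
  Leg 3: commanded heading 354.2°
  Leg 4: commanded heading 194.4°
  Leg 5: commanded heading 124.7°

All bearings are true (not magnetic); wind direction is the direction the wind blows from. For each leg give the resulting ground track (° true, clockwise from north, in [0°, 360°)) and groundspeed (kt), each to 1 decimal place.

Leg 1: track=19.1°, groundspeed=147.3 kt
Leg 2: track=77.9°, groundspeed=181.5 kt
Leg 3: track=17.3°, groundspeed=145.4 kt
Leg 4: track=166.6°, groundspeed=107.4 kt
Leg 5: track=109.2°, groundspeed=166.9 kt

Leg 1: heading 356.5°; drift +22.6° → track 19.1°, groundspeed 147.3 kt
Leg 2: heading 79.6°; drift -1.7° → track 77.9°, groundspeed 181.5 kt
Leg 3: heading 354.2°; drift +23.1° → track 17.3°, groundspeed 145.4 kt
Leg 4: heading 194.4°; drift -27.8° → track 166.6°, groundspeed 107.4 kt
Leg 5: heading 124.7°; drift -15.5° → track 109.2°, groundspeed 166.9 kt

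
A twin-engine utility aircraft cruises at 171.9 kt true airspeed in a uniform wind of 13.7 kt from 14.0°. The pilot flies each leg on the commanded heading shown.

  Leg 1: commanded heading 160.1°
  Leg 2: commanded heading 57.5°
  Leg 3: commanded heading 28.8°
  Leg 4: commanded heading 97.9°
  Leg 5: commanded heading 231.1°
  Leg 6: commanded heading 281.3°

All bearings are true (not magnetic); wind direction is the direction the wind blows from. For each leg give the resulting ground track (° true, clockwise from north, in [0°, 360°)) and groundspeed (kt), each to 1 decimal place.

Leg 1: heading 160.1°; drift +2.4° → track 162.5°, groundspeed 183.4 kt
Leg 2: heading 57.5°; drift +3.3° → track 60.8°, groundspeed 162.2 kt
Leg 3: heading 28.8°; drift +1.3° → track 30.1°, groundspeed 158.7 kt
Leg 4: heading 97.9°; drift +4.6° → track 102.5°, groundspeed 171.0 kt
Leg 5: heading 231.1°; drift -2.6° → track 228.5°, groundspeed 183.0 kt
Leg 6: heading 281.3°; drift -4.5° → track 276.8°, groundspeed 173.1 kt

Leg 1: track=162.5°, groundspeed=183.4 kt
Leg 2: track=60.8°, groundspeed=162.2 kt
Leg 3: track=30.1°, groundspeed=158.7 kt
Leg 4: track=102.5°, groundspeed=171.0 kt
Leg 5: track=228.5°, groundspeed=183.0 kt
Leg 6: track=276.8°, groundspeed=173.1 kt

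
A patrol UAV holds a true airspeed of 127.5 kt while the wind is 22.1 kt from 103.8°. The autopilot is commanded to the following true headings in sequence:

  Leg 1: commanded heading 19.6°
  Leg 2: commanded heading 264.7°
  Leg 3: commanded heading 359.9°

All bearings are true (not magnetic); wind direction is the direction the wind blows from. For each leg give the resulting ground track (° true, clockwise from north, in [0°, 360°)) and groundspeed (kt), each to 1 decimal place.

Leg 1: track=9.6°, groundspeed=127.2 kt
Leg 2: track=267.5°, groundspeed=148.6 kt
Leg 3: track=350.7°, groundspeed=134.5 kt

Leg 1: heading 19.6°; drift -10.0° → track 9.6°, groundspeed 127.2 kt
Leg 2: heading 264.7°; drift +2.8° → track 267.5°, groundspeed 148.6 kt
Leg 3: heading 359.9°; drift -9.2° → track 350.7°, groundspeed 134.5 kt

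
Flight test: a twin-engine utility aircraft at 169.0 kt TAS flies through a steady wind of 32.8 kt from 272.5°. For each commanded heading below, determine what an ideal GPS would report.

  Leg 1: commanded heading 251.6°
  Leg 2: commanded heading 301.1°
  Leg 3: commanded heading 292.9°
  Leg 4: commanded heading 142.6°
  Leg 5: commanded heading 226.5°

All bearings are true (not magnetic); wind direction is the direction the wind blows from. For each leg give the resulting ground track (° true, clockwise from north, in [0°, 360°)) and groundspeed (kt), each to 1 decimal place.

Leg 1: track=246.8°, groundspeed=138.9 kt
Leg 2: track=307.5°, groundspeed=141.1 kt
Leg 3: track=297.6°, groundspeed=138.7 kt
Leg 4: track=135.1°, groundspeed=191.7 kt
Leg 5: track=217.3°, groundspeed=148.1 kt

Leg 1: heading 251.6°; drift -4.8° → track 246.8°, groundspeed 138.9 kt
Leg 2: heading 301.1°; drift +6.4° → track 307.5°, groundspeed 141.1 kt
Leg 3: heading 292.9°; drift +4.7° → track 297.6°, groundspeed 138.7 kt
Leg 4: heading 142.6°; drift -7.5° → track 135.1°, groundspeed 191.7 kt
Leg 5: heading 226.5°; drift -9.2° → track 217.3°, groundspeed 148.1 kt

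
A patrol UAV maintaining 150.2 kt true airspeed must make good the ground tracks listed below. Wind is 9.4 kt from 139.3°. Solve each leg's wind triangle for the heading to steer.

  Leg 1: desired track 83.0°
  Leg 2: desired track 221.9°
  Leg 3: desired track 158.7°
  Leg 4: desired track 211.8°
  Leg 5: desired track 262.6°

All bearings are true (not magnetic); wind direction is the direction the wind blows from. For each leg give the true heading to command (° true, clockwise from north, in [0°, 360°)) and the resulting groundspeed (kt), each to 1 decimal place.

Leg 1: heading=86.0°, groundspeed=144.8 kt
Leg 2: heading=218.3°, groundspeed=148.7 kt
Leg 3: heading=157.5°, groundspeed=141.3 kt
Leg 4: heading=208.4°, groundspeed=147.1 kt
Leg 5: heading=259.6°, groundspeed=155.2 kt

Leg 1: desired track 83.0°; wind correction +3.0° → command heading 86.0°, groundspeed 144.8 kt
Leg 2: desired track 221.9°; wind correction -3.6° → command heading 218.3°, groundspeed 148.7 kt
Leg 3: desired track 158.7°; wind correction -1.2° → command heading 157.5°, groundspeed 141.3 kt
Leg 4: desired track 211.8°; wind correction -3.4° → command heading 208.4°, groundspeed 147.1 kt
Leg 5: desired track 262.6°; wind correction -3.0° → command heading 259.6°, groundspeed 155.2 kt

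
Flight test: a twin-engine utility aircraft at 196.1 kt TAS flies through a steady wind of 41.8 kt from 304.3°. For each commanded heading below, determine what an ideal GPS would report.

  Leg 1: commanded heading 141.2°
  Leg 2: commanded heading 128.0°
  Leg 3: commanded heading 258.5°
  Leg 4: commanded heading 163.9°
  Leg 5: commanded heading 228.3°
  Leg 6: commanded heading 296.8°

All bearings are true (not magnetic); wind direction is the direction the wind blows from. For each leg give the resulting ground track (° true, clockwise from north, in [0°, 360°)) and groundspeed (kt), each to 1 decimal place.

Leg 1: track=138.3°, groundspeed=236.4 kt
Leg 2: track=127.4°, groundspeed=237.8 kt
Leg 3: track=248.3°, groundspeed=169.6 kt
Leg 4: track=157.2°, groundspeed=229.9 kt
Leg 5: track=216.0°, groundspeed=190.4 kt
Leg 6: track=294.8°, groundspeed=154.8 kt

Leg 1: heading 141.2°; drift -2.9° → track 138.3°, groundspeed 236.4 kt
Leg 2: heading 128.0°; drift -0.6° → track 127.4°, groundspeed 237.8 kt
Leg 3: heading 258.5°; drift -10.2° → track 248.3°, groundspeed 169.6 kt
Leg 4: heading 163.9°; drift -6.7° → track 157.2°, groundspeed 229.9 kt
Leg 5: heading 228.3°; drift -12.3° → track 216.0°, groundspeed 190.4 kt
Leg 6: heading 296.8°; drift -2.0° → track 294.8°, groundspeed 154.8 kt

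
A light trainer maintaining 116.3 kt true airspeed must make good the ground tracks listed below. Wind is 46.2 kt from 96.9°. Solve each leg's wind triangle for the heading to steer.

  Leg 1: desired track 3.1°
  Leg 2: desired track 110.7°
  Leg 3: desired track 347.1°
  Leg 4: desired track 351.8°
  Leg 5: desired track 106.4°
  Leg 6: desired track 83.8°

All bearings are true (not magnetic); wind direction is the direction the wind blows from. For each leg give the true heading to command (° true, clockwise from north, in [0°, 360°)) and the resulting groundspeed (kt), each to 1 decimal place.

Leg 1: desired track 3.1°; wind correction +23.4° → command heading 26.5°, groundspeed 109.8 kt
Leg 2: desired track 110.7°; wind correction -5.4° → command heading 105.3°, groundspeed 70.9 kt
Leg 3: desired track 347.1°; wind correction +21.9° → command heading 9.0°, groundspeed 123.5 kt
Leg 4: desired track 351.8°; wind correction +22.6° → command heading 14.4°, groundspeed 119.4 kt
Leg 5: desired track 106.4°; wind correction -3.8° → command heading 102.6°, groundspeed 70.5 kt
Leg 6: desired track 83.8°; wind correction +5.2° → command heading 89.0°, groundspeed 70.8 kt

Leg 1: heading=26.5°, groundspeed=109.8 kt
Leg 2: heading=105.3°, groundspeed=70.9 kt
Leg 3: heading=9.0°, groundspeed=123.5 kt
Leg 4: heading=14.4°, groundspeed=119.4 kt
Leg 5: heading=102.6°, groundspeed=70.5 kt
Leg 6: heading=89.0°, groundspeed=70.8 kt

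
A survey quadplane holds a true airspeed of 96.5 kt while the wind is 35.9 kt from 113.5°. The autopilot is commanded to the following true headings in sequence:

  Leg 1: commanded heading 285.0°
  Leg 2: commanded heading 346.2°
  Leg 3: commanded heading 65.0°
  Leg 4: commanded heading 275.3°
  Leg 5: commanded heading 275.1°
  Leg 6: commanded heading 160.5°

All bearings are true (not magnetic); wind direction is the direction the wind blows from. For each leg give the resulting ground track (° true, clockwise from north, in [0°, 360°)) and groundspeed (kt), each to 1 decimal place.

Leg 1: track=287.3°, groundspeed=132.1 kt
Leg 2: track=332.6°, groundspeed=121.7 kt
Leg 3: track=44.7°, groundspeed=77.5 kt
Leg 4: track=280.2°, groundspeed=131.1 kt
Leg 5: track=280.1°, groundspeed=131.1 kt
Leg 6: track=180.5°, groundspeed=76.7 kt

Leg 1: heading 285.0°; drift +2.3° → track 287.3°, groundspeed 132.1 kt
Leg 2: heading 346.2°; drift -13.6° → track 332.6°, groundspeed 121.7 kt
Leg 3: heading 65.0°; drift -20.3° → track 44.7°, groundspeed 77.5 kt
Leg 4: heading 275.3°; drift +4.9° → track 280.2°, groundspeed 131.1 kt
Leg 5: heading 275.1°; drift +5.0° → track 280.1°, groundspeed 131.1 kt
Leg 6: heading 160.5°; drift +20.0° → track 180.5°, groundspeed 76.7 kt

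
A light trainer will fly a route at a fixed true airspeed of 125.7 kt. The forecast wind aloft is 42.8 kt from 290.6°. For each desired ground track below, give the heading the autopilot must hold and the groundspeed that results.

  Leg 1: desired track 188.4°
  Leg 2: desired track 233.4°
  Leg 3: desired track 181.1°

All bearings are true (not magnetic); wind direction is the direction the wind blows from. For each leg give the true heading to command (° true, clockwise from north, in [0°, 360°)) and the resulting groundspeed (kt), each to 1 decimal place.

Leg 1: heading=207.8°, groundspeed=127.6 kt
Leg 2: heading=250.0°, groundspeed=97.3 kt
Leg 3: heading=199.8°, groundspeed=133.3 kt

Leg 1: desired track 188.4°; wind correction +19.4° → command heading 207.8°, groundspeed 127.6 kt
Leg 2: desired track 233.4°; wind correction +16.6° → command heading 250.0°, groundspeed 97.3 kt
Leg 3: desired track 181.1°; wind correction +18.7° → command heading 199.8°, groundspeed 133.3 kt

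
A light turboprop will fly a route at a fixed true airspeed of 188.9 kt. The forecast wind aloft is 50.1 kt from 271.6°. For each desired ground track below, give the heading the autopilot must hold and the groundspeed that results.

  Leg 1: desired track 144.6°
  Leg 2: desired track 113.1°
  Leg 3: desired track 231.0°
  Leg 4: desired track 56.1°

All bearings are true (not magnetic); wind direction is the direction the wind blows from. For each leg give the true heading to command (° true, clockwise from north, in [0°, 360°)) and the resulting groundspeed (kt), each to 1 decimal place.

Leg 1: desired track 144.6°; wind correction +12.2° → command heading 156.8°, groundspeed 214.8 kt
Leg 2: desired track 113.1°; wind correction +5.6° → command heading 118.7°, groundspeed 234.6 kt
Leg 3: desired track 231.0°; wind correction +9.9° → command heading 240.9°, groundspeed 148.0 kt
Leg 4: desired track 56.1°; wind correction -8.9° → command heading 47.2°, groundspeed 227.4 kt

Leg 1: heading=156.8°, groundspeed=214.8 kt
Leg 2: heading=118.7°, groundspeed=234.6 kt
Leg 3: heading=240.9°, groundspeed=148.0 kt
Leg 4: heading=47.2°, groundspeed=227.4 kt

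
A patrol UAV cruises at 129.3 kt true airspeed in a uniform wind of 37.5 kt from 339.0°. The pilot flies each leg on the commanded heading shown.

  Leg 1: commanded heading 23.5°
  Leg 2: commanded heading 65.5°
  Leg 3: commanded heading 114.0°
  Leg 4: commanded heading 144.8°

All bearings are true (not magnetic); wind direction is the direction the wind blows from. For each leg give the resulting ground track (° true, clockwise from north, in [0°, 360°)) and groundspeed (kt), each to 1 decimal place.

Leg 1: track=37.9°, groundspeed=105.9 kt
Leg 2: track=81.9°, groundspeed=132.4 kt
Leg 3: track=123.7°, groundspeed=158.1 kt
Leg 4: track=148.0°, groundspeed=165.9 kt

Leg 1: heading 23.5°; drift +14.4° → track 37.9°, groundspeed 105.9 kt
Leg 2: heading 65.5°; drift +16.4° → track 81.9°, groundspeed 132.4 kt
Leg 3: heading 114.0°; drift +9.7° → track 123.7°, groundspeed 158.1 kt
Leg 4: heading 144.8°; drift +3.2° → track 148.0°, groundspeed 165.9 kt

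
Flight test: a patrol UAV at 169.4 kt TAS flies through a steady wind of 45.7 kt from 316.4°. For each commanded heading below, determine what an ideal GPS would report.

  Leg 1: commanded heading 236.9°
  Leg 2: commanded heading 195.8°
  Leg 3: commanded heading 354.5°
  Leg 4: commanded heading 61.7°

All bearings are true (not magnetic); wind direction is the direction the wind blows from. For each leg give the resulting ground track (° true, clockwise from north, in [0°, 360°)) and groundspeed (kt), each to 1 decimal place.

Leg 1: track=221.3°, groundspeed=167.2 kt
Leg 2: track=184.3°, groundspeed=196.6 kt
Leg 3: track=6.4°, groundspeed=136.4 kt
Leg 4: track=75.4°, groundspeed=186.7 kt

Leg 1: heading 236.9°; drift -15.6° → track 221.3°, groundspeed 167.2 kt
Leg 2: heading 195.8°; drift -11.5° → track 184.3°, groundspeed 196.6 kt
Leg 3: heading 354.5°; drift +11.9° → track 6.4°, groundspeed 136.4 kt
Leg 4: heading 61.7°; drift +13.7° → track 75.4°, groundspeed 186.7 kt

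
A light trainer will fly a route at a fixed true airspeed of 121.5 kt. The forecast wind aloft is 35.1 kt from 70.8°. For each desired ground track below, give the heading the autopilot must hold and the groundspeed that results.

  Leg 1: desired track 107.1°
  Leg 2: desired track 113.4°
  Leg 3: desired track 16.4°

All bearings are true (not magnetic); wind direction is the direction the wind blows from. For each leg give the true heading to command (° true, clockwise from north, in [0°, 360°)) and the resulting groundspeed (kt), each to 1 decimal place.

Leg 1: desired track 107.1°; wind correction -9.8° → command heading 97.3°, groundspeed 91.4 kt
Leg 2: desired track 113.4°; wind correction -11.3° → command heading 102.1°, groundspeed 93.3 kt
Leg 3: desired track 16.4°; wind correction +13.6° → command heading 30.0°, groundspeed 97.7 kt

Leg 1: heading=97.3°, groundspeed=91.4 kt
Leg 2: heading=102.1°, groundspeed=93.3 kt
Leg 3: heading=30.0°, groundspeed=97.7 kt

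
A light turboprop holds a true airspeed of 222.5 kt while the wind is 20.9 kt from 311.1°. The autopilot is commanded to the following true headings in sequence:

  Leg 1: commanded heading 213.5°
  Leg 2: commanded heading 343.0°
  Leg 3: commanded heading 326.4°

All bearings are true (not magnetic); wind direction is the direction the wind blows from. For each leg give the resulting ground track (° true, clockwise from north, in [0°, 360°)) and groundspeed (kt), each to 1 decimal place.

Leg 1: track=208.2°, groundspeed=226.2 kt
Leg 2: track=346.1°, groundspeed=205.1 kt
Leg 3: track=328.0°, groundspeed=202.4 kt

Leg 1: heading 213.5°; drift -5.3° → track 208.2°, groundspeed 226.2 kt
Leg 2: heading 343.0°; drift +3.1° → track 346.1°, groundspeed 205.1 kt
Leg 3: heading 326.4°; drift +1.6° → track 328.0°, groundspeed 202.4 kt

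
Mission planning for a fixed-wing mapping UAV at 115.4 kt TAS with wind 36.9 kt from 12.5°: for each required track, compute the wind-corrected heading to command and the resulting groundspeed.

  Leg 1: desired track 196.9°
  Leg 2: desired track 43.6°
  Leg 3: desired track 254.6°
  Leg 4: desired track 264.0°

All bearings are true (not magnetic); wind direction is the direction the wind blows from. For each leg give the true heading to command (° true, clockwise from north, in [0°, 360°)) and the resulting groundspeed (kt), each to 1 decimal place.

Leg 1: desired track 196.9°; wind correction +1.4° → command heading 198.3°, groundspeed 152.2 kt
Leg 2: desired track 43.6°; wind correction -9.5° → command heading 34.1°, groundspeed 82.2 kt
Leg 3: desired track 254.6°; wind correction +16.4° → command heading 271.0°, groundspeed 128.0 kt
Leg 4: desired track 264.0°; wind correction +17.7° → command heading 281.7°, groundspeed 121.7 kt

Leg 1: heading=198.3°, groundspeed=152.2 kt
Leg 2: heading=34.1°, groundspeed=82.2 kt
Leg 3: heading=271.0°, groundspeed=128.0 kt
Leg 4: heading=281.7°, groundspeed=121.7 kt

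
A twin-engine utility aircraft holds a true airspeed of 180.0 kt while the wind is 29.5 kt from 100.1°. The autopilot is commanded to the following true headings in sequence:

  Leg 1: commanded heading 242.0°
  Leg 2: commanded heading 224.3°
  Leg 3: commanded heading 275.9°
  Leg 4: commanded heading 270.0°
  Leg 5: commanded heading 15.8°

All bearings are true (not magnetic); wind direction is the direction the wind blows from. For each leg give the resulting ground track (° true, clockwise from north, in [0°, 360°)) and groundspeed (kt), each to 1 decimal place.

Leg 1: heading 242.0°; drift +5.1° → track 247.1°, groundspeed 204.0 kt
Leg 2: heading 224.3°; drift +7.1° → track 231.4°, groundspeed 198.1 kt
Leg 3: heading 275.9°; drift +0.6° → track 276.5°, groundspeed 209.4 kt
Leg 4: heading 270.0°; drift +1.4° → track 271.4°, groundspeed 209.1 kt
Leg 5: heading 15.8°; drift -9.4° → track 6.4°, groundspeed 179.5 kt

Leg 1: track=247.1°, groundspeed=204.0 kt
Leg 2: track=231.4°, groundspeed=198.1 kt
Leg 3: track=276.5°, groundspeed=209.4 kt
Leg 4: track=271.4°, groundspeed=209.1 kt
Leg 5: track=6.4°, groundspeed=179.5 kt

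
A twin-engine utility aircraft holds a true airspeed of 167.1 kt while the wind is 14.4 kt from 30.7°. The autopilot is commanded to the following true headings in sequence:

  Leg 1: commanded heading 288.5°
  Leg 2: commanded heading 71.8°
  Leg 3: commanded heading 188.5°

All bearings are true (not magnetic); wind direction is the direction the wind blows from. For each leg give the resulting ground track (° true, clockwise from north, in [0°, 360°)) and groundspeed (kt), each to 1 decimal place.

Leg 1: heading 288.5°; drift -4.7° → track 283.8°, groundspeed 170.7 kt
Leg 2: heading 71.8°; drift +3.5° → track 75.3°, groundspeed 156.5 kt
Leg 3: heading 188.5°; drift +1.7° → track 190.2°, groundspeed 180.5 kt

Leg 1: track=283.8°, groundspeed=170.7 kt
Leg 2: track=75.3°, groundspeed=156.5 kt
Leg 3: track=190.2°, groundspeed=180.5 kt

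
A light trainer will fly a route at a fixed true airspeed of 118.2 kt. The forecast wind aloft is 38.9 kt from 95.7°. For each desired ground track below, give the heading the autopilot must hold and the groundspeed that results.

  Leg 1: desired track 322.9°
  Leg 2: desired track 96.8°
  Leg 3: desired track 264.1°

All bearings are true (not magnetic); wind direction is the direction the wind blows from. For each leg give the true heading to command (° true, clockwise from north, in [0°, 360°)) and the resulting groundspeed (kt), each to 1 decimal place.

Leg 1: heading=336.9°, groundspeed=141.1 kt
Leg 2: heading=96.4°, groundspeed=79.3 kt
Leg 3: heading=260.3°, groundspeed=156.0 kt

Leg 1: desired track 322.9°; wind correction +14.0° → command heading 336.9°, groundspeed 141.1 kt
Leg 2: desired track 96.8°; wind correction -0.4° → command heading 96.4°, groundspeed 79.3 kt
Leg 3: desired track 264.1°; wind correction -3.8° → command heading 260.3°, groundspeed 156.0 kt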